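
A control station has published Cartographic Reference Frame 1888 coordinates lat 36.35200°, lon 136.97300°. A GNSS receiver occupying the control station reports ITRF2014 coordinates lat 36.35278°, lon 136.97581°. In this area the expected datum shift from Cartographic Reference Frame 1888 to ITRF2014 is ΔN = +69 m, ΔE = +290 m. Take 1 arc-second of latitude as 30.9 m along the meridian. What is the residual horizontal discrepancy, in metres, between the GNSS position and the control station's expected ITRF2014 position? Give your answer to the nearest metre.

Observed coordinate differences: Δφ = +0.00078°, Δλ = +0.00281°.
Converting to metres (1° lat = 111240 m, cos φ = 0.805391): observed ΔN = 86.8 m, observed ΔE = 251.8 m.
Subtracting the expected shift leaves a residual of 86.8 − (69) = 17.8 m north and 251.8 − (290) = -38.2 m east.
Residual distance = √(17.8² + (-38.2)²) = 42.2 m.

42 m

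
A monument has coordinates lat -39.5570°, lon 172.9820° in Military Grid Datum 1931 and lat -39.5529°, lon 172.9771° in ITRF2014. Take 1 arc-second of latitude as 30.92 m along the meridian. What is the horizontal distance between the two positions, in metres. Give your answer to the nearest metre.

Δφ = -39.5529° − -39.5570° = +0.0041°; Δλ = 172.9771° − 172.9820° = -0.0049°.
1° of latitude = 3600 × 30.92 = 111312 m.
ΔN = Δφ × 111312 = 456.4 m; ΔE = Δλ × 111312 × cos(-39.5570°) = -0.0049 × 111312 × 0.770991 = -420.5 m.
Distance = √(ΔE² + ΔN²) = √((-420.5)² + 456.4²) = 620.6 m.

621 m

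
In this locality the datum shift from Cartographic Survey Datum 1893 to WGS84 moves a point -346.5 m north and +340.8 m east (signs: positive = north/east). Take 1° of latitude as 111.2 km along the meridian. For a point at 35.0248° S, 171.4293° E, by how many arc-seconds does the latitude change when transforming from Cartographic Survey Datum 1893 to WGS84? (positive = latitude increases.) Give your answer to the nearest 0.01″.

1° of latitude = 111.2 km, so Δφ = -346.5 / 111200 = -0.0031160° = -11.218″.

Δφ = -11.22″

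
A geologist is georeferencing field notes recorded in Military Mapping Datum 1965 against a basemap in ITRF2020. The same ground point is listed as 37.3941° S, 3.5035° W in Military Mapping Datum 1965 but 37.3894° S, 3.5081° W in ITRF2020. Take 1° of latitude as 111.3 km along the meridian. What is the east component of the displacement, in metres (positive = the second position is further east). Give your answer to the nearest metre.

Δφ = -37.3894° − -37.3941° = +0.0047°; Δλ = -3.5081° − -3.5035° = -0.0046°.
ΔN = Δφ × 111300 = 523.1 m; ΔE = Δλ × 111300 × cos(-37.3941°) = -0.0046 × 111300 × 0.794477 = -406.8 m.

ΔE = -407 m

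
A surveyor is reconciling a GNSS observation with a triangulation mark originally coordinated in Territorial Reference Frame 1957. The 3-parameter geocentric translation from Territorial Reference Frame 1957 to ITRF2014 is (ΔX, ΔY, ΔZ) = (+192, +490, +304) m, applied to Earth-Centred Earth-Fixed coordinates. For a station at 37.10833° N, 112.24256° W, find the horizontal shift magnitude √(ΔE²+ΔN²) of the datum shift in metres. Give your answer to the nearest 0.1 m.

560.0 m

At φ = 37.10833°, λ = -112.24256°: sin φ = 0.603324, cos φ = 0.797496, sin λ = -0.925590, cos λ = -0.378528.
ΔE = −sin λ·ΔX + cos λ·ΔY = −(-0.925590)·(192) + (-0.378528)·(490) = -7.77 m.
ΔN = −sin φ cos λ·ΔX − sin φ sin λ·ΔY + cos φ·ΔZ = −(0.603324)(-0.378528)(192) − (0.603324)(-0.925590)(490) + (0.797496)(304) = 559.92 m.
Horizontal magnitude = √(ΔE² + ΔN²) = √((-7.77)² + 559.92²) = 559.97 m.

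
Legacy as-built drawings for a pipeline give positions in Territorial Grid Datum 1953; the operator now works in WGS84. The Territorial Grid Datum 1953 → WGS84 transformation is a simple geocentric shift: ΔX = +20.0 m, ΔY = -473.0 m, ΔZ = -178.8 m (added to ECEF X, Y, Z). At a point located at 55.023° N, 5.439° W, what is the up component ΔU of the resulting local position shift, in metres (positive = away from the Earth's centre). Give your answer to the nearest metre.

ΔU = -109 m

The local up (radial) axis is (cos φ cos λ, cos φ sin λ, sin φ), giving ΔU = 11.413 + 25.701 − 146.506 = -109.39 m.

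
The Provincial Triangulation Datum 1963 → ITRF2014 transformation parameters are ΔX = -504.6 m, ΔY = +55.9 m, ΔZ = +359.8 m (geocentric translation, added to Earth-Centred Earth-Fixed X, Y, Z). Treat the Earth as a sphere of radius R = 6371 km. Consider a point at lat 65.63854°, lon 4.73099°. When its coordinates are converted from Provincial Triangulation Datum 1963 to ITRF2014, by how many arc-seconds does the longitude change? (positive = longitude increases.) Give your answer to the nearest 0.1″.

sin φ = 0.910961, cos φ = 0.412492, sin λ = 0.082478, cos λ = 0.996593.
East component: ΔE = −sin λ·ΔX + cos λ·ΔY = −(0.082478)(-504.6) + (0.996593)(55.9) = 97.33 m.
1° of latitude spans πR/180 = 111195 m; at latitude φ, 1° of longitude spans that × cos φ = 45867.0 m, so Δλ = 97.33 / 45867.0 × 3600 = 7.639″.

Δλ = 7.6″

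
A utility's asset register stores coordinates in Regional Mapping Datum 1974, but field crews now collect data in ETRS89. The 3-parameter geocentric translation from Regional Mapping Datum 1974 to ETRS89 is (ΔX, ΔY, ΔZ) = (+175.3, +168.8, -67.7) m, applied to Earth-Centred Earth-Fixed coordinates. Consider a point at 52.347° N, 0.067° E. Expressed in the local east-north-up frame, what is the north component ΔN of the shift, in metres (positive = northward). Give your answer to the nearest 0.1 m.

The local north axis is (−sin φ cos λ, −sin φ sin λ, cos φ), giving ΔN = -138.789 − 0.156 − 41.356 = -180.30 m.

ΔN = -180.3 m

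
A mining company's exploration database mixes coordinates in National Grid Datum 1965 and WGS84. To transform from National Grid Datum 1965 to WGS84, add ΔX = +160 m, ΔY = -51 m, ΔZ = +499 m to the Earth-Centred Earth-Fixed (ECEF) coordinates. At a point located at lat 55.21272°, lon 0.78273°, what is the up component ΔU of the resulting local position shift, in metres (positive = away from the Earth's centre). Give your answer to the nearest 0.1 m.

At φ = 55.21272°, λ = 0.78273°: sin φ = 0.821276, cos φ = 0.570531, sin λ = 0.013661, cos λ = 0.999907.
ΔU = cos φ cos λ·ΔX + cos φ sin λ·ΔY + sin φ·ΔZ = (0.570531)(0.999907)(160) + (0.570531)(0.013661)(-51) + (0.821276)(499) = 500.70 m.

ΔU = 500.7 m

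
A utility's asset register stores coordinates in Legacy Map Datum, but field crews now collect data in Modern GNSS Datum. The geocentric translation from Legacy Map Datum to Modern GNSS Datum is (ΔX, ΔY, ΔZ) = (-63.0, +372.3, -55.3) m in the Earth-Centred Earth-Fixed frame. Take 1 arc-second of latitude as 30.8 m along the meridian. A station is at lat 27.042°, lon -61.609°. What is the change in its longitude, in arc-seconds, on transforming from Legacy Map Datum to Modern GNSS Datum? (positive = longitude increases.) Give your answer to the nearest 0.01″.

Δλ = 4.43″

sin φ = 0.454644, cos φ = 0.890673, sin λ = -0.879723, cos λ = 0.475486.
East component: ΔE = −sin λ·ΔX + cos λ·ΔY = −(-0.879723)(-63.0) + (0.475486)(372.3) = 121.60 m.
1° of latitude spans 3600 × 30.80 = 110880 m; at latitude φ, 1° of longitude spans that × cos φ = 98757.9 m, so Δλ = 121.60 / 98757.9 × 3600 = 4.433″.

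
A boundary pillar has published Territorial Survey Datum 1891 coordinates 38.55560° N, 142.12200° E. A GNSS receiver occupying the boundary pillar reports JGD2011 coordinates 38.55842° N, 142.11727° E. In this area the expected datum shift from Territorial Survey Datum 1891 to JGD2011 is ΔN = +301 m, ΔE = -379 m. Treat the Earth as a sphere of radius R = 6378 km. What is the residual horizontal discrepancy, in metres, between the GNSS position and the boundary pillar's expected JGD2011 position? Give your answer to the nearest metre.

35 m

Observed coordinate differences: Δφ = +0.00282°, Δλ = -0.00473°.
Converting to metres (1° lat = 111317 m, cos φ = 0.782004): observed ΔN = 313.9 m, observed ΔE = -411.7 m.
Subtracting the expected shift leaves a residual of 313.9 − (301) = 12.9 m north and -411.7 − (-379) = -32.7 m east.
Residual distance = √(12.9² + (-32.7)²) = 35.2 m.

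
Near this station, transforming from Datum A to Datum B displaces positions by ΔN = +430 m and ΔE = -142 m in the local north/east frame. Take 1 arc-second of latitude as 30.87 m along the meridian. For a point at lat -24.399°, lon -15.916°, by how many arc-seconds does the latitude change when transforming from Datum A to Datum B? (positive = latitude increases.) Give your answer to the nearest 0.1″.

1″ of latitude = 30.87 m, so Δφ = 430.0 / 30.87 = 13.929″.

Δφ = 13.9″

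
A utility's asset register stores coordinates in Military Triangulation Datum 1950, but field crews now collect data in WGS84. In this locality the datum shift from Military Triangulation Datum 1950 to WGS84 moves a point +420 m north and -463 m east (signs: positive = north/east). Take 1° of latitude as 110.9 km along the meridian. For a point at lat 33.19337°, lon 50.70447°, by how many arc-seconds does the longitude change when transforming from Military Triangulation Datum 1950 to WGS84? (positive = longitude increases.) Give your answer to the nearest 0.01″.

At latitude 33.19337°, cos φ = 0.836828.
1° of longitude at this latitude = 110.9 × cos φ = 92.80 km, so Δλ = -463.0 / 92804.2 = -0.0049890° = -17.960″.

Δλ = -17.96″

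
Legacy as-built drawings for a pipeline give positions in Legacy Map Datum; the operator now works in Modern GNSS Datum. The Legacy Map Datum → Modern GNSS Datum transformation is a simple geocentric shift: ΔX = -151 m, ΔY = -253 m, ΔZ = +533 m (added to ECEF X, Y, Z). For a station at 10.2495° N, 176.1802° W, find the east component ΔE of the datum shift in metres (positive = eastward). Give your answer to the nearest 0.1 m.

ΔE = 242.4 m

The local east axis at (φ, λ) is (−sin λ, cos λ, 0), so ΔE = −sin(-176.1802°)·(-151) + cos(-176.1802°)·(-253) = 242.38 m.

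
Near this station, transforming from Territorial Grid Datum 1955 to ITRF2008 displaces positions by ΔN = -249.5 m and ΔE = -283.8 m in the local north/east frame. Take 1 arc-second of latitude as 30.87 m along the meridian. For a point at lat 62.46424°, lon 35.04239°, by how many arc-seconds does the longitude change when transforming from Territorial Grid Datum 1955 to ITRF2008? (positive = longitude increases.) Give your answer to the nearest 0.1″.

Δλ = -19.9″

At latitude 62.46424°, cos φ = 0.462302.
1″ of longitude at this latitude = 30.87 × cos φ = 14.2713 m, so Δλ = -283.8 / 14.2713 = -19.886″.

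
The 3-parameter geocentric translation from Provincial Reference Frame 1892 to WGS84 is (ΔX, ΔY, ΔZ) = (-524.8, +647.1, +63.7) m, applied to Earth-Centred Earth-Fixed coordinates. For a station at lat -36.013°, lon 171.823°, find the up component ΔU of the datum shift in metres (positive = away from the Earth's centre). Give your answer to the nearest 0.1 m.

The local up (radial) axis is (cos φ cos λ, cos φ sin λ, sin φ), giving ΔU = 420.186 + 74.448 − 37.454 = 457.18 m.

ΔU = 457.2 m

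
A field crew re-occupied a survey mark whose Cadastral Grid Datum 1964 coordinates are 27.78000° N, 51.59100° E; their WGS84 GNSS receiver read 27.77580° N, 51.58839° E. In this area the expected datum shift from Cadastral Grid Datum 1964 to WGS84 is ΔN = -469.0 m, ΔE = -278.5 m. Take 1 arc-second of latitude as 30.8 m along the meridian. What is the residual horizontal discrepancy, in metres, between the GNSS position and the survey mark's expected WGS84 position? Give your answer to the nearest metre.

23 m

Observed coordinate differences: Δφ = -0.00420°, Δλ = -0.00261°.
Converting to metres (1° lat = 110880 m, cos φ = 0.884744): observed ΔN = -465.7 m, observed ΔE = -256.0 m.
Subtracting the expected shift leaves a residual of -465.7 − (-469.0) = 3.3 m north and -256.0 − (-278.5) = 22.5 m east.
Residual distance = √(3.3² + 22.5²) = 22.7 m.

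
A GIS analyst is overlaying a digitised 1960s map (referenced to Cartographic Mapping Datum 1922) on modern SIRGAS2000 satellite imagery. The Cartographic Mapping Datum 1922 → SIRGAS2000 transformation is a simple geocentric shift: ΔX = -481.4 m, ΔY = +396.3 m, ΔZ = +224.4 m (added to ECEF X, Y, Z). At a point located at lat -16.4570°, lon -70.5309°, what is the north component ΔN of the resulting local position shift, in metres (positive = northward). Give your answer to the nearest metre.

ΔN = 64 m

At φ = -16.4570°, λ = -70.5309°: sin φ = -0.283296, cos φ = 0.959033, sin λ = -0.942821, cos λ = 0.333298.
ΔN = −sin φ cos λ·ΔX − sin φ sin λ·ΔY + cos φ·ΔZ = −(-0.283296)(0.333298)(-481.4) − (-0.283296)(-0.942821)(396.3) + (0.959033)(224.4) = 63.90 m.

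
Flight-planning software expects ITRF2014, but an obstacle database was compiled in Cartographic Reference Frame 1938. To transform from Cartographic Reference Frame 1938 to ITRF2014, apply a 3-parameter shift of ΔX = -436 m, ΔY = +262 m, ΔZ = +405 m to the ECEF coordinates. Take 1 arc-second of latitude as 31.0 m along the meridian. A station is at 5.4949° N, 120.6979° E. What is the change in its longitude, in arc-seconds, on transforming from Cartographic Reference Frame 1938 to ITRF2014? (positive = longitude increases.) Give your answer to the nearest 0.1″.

Δλ = 7.8″

sin φ = 0.095757, cos φ = 0.995405, sin λ = 0.859871, cos λ = -0.510511.
East component: ΔE = −sin λ·ΔX + cos λ·ΔY = −(0.859871)(-436) + (-0.510511)(262) = 241.15 m.
1° of latitude spans 3600 × 31.00 = 111600 m; at latitude φ, 1° of longitude spans that × cos φ = 111087.2 m, so Δλ = 241.15 / 111087.2 × 3600 = 7.815″.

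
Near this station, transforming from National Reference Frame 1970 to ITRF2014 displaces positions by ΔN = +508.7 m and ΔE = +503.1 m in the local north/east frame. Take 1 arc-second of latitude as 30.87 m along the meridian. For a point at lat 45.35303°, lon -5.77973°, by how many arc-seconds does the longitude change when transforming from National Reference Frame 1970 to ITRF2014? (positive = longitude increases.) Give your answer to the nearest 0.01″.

Δλ = 23.19″

At latitude 45.35303°, cos φ = 0.702737.
1″ of longitude at this latitude = 30.87 × cos φ = 21.6935 m, so Δλ = 503.1 / 21.6935 = 23.191″.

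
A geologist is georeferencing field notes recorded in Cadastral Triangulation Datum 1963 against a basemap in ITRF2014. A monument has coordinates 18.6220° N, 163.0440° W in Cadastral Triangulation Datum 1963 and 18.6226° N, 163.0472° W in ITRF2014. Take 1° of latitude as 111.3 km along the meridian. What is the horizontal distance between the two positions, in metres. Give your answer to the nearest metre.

344 m

Δφ = 18.6226° − 18.6220° = +0.0006°; Δλ = -163.0472° − -163.0440° = -0.0032°.
ΔN = Δφ × 111300 = 66.8 m; ΔE = Δλ × 111300 × cos(18.6220°) = -0.0032 × 111300 × 0.947646 = -337.5 m.
Distance = √(ΔE² + ΔN²) = √((-337.5)² + 66.8²) = 344.1 m.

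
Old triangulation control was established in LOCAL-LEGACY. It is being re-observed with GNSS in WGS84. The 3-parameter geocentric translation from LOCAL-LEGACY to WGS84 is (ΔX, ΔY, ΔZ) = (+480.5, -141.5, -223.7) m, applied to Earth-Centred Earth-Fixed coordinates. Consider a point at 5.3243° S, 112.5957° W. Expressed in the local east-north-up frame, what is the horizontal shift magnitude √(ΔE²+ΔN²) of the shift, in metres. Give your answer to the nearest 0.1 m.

At φ = -5.3243°, λ = -112.5957°: sin φ = -0.092793, cos φ = 0.995685, sin λ = -0.923239, cos λ = -0.384226.
ΔE = −sin λ·ΔX + cos λ·ΔY = −(-0.923239)·(480.5) + (-0.384226)·(-141.5) = 497.98 m.
ΔN = −sin φ cos λ·ΔX − sin φ sin λ·ΔY + cos φ·ΔZ = −(-0.092793)(-0.384226)(480.5) − (-0.092793)(-0.923239)(-141.5) + (0.995685)(-223.7) = -227.74 m.
Horizontal magnitude = √(ΔE² + ΔN²) = √(497.98² + (-227.74)²) = 547.59 m.

547.6 m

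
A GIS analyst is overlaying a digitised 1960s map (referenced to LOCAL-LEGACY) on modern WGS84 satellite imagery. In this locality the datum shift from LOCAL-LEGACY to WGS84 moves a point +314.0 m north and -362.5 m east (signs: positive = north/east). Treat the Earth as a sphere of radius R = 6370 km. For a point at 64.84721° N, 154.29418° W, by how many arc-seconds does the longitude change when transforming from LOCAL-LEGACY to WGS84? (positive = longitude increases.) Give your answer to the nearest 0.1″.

At latitude 64.84721°, cos φ = 0.425034.
One radian of longitude at latitude φ spans R cos φ, so Δλ = ΔE / (R cos φ) = -362.5 / (6370000 × 0.425034) = -1.3389e-04 rad = -27.617″.

Δλ = -27.6″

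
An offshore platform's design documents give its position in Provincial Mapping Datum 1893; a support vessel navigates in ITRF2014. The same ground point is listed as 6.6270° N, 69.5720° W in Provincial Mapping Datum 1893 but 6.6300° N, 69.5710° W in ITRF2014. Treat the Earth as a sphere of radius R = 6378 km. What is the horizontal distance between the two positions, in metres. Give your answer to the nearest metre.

352 m

Δφ = 6.6300° − 6.6270° = +0.0030°; Δλ = -69.5710° − -69.5720° = +0.0010°.
1° along a meridian = πR/180 = 111317 m.
ΔN = Δφ × 111317 = 334.0 m; ΔE = Δλ × 111317 × cos(6.6270°) = +0.0010 × 111317 × 0.993318 = 110.6 m.
Distance = √(ΔE² + ΔN²) = √(110.6² + 334.0²) = 351.8 m.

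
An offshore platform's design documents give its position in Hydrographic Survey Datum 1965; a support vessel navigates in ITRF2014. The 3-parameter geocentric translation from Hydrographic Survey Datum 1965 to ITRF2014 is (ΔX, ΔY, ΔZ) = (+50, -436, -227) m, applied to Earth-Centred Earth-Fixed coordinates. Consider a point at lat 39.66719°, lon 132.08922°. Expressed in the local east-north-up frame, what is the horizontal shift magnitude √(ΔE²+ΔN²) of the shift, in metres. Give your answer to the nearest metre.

261 m

The local east axis at (φ, λ) is (−sin λ, cos λ, 0), so ΔE = −sin(132.08922°)·50 + cos(132.08922°)·(-436) = 255.14 m.
The local north axis is (−sin φ cos λ, −sin φ sin λ, cos φ), giving ΔN = 21.393 + 206.535 − 174.737 = 53.19 m.
Horizontal magnitude = √(ΔE² + ΔN²) = √(255.14² + 53.19²) = 260.63 m.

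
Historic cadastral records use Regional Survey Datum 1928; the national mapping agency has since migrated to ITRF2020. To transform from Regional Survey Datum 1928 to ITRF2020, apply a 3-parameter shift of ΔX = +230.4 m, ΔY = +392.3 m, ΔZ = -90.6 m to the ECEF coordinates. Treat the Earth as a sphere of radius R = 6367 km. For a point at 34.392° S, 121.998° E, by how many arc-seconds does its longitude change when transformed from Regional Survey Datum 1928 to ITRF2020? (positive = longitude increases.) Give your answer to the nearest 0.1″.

sin φ = -0.564852, cos φ = 0.825192, sin λ = 0.848067, cos λ = -0.529890.
East component: ΔE = −sin λ·ΔX + cos λ·ΔY = −(0.848067)(230.4) + (-0.529890)(392.3) = -403.27 m.
1° of latitude spans πR/180 = 111125 m; at latitude φ, 1° of longitude spans that × cos φ = 91699.6 m, so Δλ = -403.27 / 91699.6 × 3600 = -15.832″.

Δλ = -15.8″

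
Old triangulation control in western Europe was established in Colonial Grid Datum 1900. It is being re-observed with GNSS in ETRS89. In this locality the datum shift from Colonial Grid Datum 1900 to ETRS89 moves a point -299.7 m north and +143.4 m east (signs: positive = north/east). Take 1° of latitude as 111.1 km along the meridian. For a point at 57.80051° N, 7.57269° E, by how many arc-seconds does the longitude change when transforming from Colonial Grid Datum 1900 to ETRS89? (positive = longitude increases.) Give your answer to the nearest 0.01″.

Δλ = 8.72″

At latitude 57.80051°, cos φ = 0.532869.
1° of longitude at this latitude = 111.1 × cos φ = 59.20 km, so Δλ = 143.4 / 59201.7 = 0.0024222° = 8.720″.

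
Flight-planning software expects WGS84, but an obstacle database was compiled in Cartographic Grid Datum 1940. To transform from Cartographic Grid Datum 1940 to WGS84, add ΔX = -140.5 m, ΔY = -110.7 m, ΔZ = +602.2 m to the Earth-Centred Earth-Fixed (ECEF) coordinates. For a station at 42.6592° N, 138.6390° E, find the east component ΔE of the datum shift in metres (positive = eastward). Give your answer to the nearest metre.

ΔE = 176 m

At φ = 42.6592°, λ = 138.6390°: sin φ = 0.677636, cos φ = 0.735397, sin λ = 0.660801, cos λ = -0.750561.
ΔE = −sin λ·ΔX + cos λ·ΔY = −(0.660801)·(-140.5) + (-0.750561)·(-110.7) = 175.93 m.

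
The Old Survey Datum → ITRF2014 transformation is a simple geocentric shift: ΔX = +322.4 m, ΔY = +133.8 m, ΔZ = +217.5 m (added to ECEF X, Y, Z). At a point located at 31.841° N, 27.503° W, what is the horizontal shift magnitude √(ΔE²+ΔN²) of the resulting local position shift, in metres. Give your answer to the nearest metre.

The local east axis at (φ, λ) is (−sin λ, cos λ, 0), so ΔE = −sin(-27.503°)·322.4 + cos(-27.503°)·133.8 = 267.56 m.
The local north axis is (−sin φ cos λ, −sin φ sin λ, cos φ), giving ΔN = -150.865 + 32.597 + 184.770 = 66.50 m.
Horizontal magnitude = √(ΔE² + ΔN²) = √(267.56² + 66.50²) = 275.70 m.

276 m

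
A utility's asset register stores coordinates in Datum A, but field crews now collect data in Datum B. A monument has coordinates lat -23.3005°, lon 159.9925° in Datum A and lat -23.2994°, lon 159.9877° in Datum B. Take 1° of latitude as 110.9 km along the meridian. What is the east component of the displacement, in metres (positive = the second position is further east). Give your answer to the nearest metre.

ΔE = -489 m

Δφ = -23.2994° − -23.3005° = +0.0011°; Δλ = 159.9877° − 159.9925° = -0.0048°.
ΔN = Δφ × 110900 = 122.0 m; ΔE = Δλ × 110900 × cos(-23.3005°) = -0.0048 × 110900 × 0.918443 = -488.9 m.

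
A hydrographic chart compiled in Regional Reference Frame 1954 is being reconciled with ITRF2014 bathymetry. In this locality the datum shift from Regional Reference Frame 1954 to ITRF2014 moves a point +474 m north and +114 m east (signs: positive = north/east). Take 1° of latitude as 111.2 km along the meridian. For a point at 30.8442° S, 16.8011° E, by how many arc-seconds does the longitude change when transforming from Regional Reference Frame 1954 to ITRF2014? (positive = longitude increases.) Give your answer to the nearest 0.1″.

Δλ = 4.3″

At latitude -30.8442°, cos φ = 0.858565.
1° of longitude at this latitude = 111.2 × cos φ = 95.47 km, so Δλ = 114.0 / 95472.4 = 0.0011941° = 4.299″.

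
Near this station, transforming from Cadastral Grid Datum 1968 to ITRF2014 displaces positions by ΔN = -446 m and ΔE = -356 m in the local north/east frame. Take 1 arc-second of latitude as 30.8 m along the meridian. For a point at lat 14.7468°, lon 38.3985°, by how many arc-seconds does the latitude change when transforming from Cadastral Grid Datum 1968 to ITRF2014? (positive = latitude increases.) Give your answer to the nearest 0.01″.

Δφ = -14.48″

1″ of latitude = 30.80 m, so Δφ = -446.0 / 30.80 = -14.481″.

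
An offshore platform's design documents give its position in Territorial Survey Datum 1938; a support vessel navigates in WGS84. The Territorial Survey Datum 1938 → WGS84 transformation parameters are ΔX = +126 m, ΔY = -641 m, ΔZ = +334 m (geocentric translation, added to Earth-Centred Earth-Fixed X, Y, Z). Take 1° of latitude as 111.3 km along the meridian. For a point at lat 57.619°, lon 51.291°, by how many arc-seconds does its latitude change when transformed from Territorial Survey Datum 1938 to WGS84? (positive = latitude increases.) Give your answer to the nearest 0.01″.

sin φ = 0.844506, cos φ = 0.535547, sin λ = 0.780332, cos λ = 0.625365.
North component: ΔN = −sin φ cos λ·ΔX − sin φ sin λ·ΔY + cos φ·ΔZ = −(0.844506)(0.625365)(126) − (0.844506)(0.780332)(-641) + (0.535547)(334) = 534.74 m.
1° of latitude spans 111300 m, so Δφ = 534.74 / 111300 × 3600 = 17.296″.

Δφ = 17.30″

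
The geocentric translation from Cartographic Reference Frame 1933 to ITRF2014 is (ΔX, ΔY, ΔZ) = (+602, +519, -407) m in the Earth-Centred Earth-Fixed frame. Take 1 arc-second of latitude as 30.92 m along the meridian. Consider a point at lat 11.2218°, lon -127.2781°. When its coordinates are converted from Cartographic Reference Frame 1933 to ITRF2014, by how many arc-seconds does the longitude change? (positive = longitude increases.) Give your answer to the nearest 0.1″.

Δλ = 5.4″

sin φ = 0.194608, cos φ = 0.980881, sin λ = -0.795705, cos λ = -0.605684.
East component: ΔE = −sin λ·ΔX + cos λ·ΔY = −(-0.795705)(602) + (-0.605684)(519) = 164.66 m.
1° of latitude spans 3600 × 30.92 = 111312 m; at latitude φ, 1° of longitude spans that × cos φ = 109183.8 m, so Δλ = 164.66 / 109183.8 × 3600 = 5.429″.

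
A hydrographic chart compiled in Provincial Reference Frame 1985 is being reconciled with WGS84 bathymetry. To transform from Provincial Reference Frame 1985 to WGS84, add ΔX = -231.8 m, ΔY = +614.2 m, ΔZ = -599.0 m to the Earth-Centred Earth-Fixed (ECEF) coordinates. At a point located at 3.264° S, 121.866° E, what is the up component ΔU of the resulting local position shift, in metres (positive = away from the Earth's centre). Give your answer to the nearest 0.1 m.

ΔU = 677.1 m

The local up (radial) axis is (cos φ cos λ, cos φ sin λ, sin φ), giving ΔU = 122.177 + 520.785 + 34.105 = 677.07 m.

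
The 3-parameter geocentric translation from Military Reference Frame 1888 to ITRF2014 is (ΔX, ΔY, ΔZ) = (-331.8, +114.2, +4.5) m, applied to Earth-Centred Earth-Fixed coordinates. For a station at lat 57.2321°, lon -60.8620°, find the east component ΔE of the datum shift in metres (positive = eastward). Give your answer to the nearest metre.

ΔE = -234 m

At φ = 57.2321°, λ = -60.8620°: sin φ = 0.840870, cos φ = 0.541237, sin λ = -0.873449, cos λ = 0.486915.
ΔE = −sin λ·ΔX + cos λ·ΔY = −(-0.873449)·(-331.8) + (0.486915)·(114.2) = -234.20 m.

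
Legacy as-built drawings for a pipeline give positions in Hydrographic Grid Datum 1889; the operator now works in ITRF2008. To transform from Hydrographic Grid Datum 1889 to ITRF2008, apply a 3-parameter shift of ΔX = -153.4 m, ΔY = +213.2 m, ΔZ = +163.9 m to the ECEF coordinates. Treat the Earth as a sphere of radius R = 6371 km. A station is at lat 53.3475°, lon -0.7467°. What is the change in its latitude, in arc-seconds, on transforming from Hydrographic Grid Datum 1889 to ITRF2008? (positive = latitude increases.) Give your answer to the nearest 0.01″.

Δφ = 7.22″

sin φ = 0.802271, cos φ = 0.596960, sin λ = -0.013032, cos λ = 0.999915.
North component: ΔN = −sin φ cos λ·ΔX − sin φ sin λ·ΔY + cos φ·ΔZ = −(0.802271)(0.999915)(-153.4) − (0.802271)(-0.013032)(213.2) + (0.596960)(163.9) = 223.13 m.
1° of latitude spans πR/180 = 111195 m, so Δφ = 223.13 / 111195 × 3600 = 7.224″.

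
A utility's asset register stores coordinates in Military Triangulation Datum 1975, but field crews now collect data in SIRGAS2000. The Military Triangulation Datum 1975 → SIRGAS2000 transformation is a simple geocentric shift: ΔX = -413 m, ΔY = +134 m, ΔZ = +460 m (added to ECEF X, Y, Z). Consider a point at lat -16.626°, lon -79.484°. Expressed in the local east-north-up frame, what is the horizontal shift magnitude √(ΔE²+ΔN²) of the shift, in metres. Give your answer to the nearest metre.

540 m

At φ = -16.626°, λ = -79.484°: sin φ = -0.286123, cos φ = 0.958193, sin λ = -0.983204, cos λ = 0.182510.
ΔE = −sin λ·ΔX + cos λ·ΔY = −(-0.983204)·(-413) + (0.182510)·(134) = -381.61 m.
ΔN = −sin φ cos λ·ΔX − sin φ sin λ·ΔY + cos φ·ΔZ = −(-0.286123)(0.182510)(-413) − (-0.286123)(-0.983204)(134) + (0.958193)(460) = 381.51 m.
Horizontal magnitude = √(ΔE² + ΔN²) = √((-381.61)² + 381.51²) = 539.60 m.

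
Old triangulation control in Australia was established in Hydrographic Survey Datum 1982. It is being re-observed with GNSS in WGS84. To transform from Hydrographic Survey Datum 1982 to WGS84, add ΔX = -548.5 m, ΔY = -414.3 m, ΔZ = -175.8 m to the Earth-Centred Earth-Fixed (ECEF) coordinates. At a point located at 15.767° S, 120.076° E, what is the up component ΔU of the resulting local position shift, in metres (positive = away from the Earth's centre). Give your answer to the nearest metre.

At φ = -15.767°, λ = 120.076°: sin φ = -0.271726, cos φ = 0.962375, sin λ = 0.865361, cos λ = -0.501148.
ΔU = cos φ cos λ·ΔX + cos φ sin λ·ΔY + sin φ·ΔZ = (0.962375)(-0.501148)(-548.5) + (0.962375)(0.865361)(-414.3) + (-0.271726)(-175.8) = -32.72 m.

ΔU = -33 m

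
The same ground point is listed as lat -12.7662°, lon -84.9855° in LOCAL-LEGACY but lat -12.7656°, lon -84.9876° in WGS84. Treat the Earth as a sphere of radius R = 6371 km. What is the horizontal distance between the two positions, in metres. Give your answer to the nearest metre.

237 m

Δφ = -12.7656° − -12.7662° = +0.0006°; Δλ = -84.9876° − -84.9855° = -0.0021°.
1° along a meridian = πR/180 = 111195 m.
ΔN = Δφ × 111195 = 66.7 m; ΔE = Δλ × 111195 × cos(-12.7662°) = -0.0021 × 111195 × 0.975280 = -227.7 m.
Distance = √(ΔE² + ΔN²) = √((-227.7)² + 66.7²) = 237.3 m.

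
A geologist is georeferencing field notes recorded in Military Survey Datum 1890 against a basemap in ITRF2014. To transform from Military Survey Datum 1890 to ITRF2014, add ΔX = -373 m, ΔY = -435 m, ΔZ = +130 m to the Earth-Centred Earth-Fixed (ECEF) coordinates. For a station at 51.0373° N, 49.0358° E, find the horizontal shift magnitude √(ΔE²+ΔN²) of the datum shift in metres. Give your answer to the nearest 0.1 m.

At φ = 51.0373°, λ = 49.0358°: sin φ = 0.777555, cos φ = 0.628814, sin λ = 0.755119, cos λ = 0.655587.
ΔE = −sin λ·ΔX + cos λ·ΔY = −(0.755119)·(-373) + (0.655587)·(-435) = -3.52 m.
ΔN = −sin φ cos λ·ΔX − sin φ sin λ·ΔY + cos φ·ΔZ = −(0.777555)(0.655587)(-373) − (0.777555)(0.755119)(-435) + (0.628814)(130) = 527.29 m.
Horizontal magnitude = √(ΔE² + ΔN²) = √((-3.52)² + 527.29²) = 527.31 m.

527.3 m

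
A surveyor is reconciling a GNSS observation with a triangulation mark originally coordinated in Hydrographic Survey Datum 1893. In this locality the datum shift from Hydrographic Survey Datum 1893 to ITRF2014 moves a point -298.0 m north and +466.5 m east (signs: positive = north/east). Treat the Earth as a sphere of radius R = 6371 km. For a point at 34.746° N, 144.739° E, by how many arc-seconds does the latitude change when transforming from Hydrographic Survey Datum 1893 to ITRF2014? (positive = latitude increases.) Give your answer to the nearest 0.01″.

On a sphere of radius R, 1 rad of latitude = R, so Δφ = ΔN / R = -298.0 / 6371000 = -4.6774e-05 rad = -9.648″.

Δφ = -9.65″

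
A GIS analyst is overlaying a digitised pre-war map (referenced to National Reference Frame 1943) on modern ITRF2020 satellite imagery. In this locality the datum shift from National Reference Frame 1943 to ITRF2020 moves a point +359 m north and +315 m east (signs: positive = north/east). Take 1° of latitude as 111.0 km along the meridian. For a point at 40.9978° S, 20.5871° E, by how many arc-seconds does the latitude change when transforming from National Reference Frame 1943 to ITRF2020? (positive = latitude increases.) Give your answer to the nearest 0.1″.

Δφ = 11.6″

1° of latitude = 111.0 km, so Δφ = 359.0 / 111000 = 0.0032342° = 11.643″.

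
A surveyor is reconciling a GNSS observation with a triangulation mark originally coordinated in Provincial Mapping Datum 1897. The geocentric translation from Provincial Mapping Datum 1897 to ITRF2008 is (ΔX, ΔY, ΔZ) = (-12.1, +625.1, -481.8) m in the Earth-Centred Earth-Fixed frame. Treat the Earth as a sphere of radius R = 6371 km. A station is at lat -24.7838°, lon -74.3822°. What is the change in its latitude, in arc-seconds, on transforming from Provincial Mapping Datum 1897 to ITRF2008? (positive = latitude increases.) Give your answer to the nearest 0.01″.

sin φ = -0.419195, cos φ = 0.907896, sin λ = -0.963079, cos λ = 0.269219.
North component: ΔN = −sin φ cos λ·ΔX − sin φ sin λ·ΔY + cos φ·ΔZ = −(-0.419195)(0.269219)(-12.1) − (-0.419195)(-0.963079)(625.1) + (0.907896)(-481.8) = -691.15 m.
1° of latitude spans πR/180 = 111195 m, so Δφ = -691.15 / 111195 × 3600 = -22.377″.

Δφ = -22.38″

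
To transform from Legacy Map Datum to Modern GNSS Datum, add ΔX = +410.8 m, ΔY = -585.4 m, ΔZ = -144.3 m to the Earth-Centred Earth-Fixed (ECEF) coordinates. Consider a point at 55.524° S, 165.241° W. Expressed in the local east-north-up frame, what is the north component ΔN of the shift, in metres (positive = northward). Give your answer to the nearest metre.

ΔN = -286 m

At φ = -55.524°, λ = -165.241°: sin φ = -0.824363, cos φ = 0.566061, sin λ = -0.254754, cos λ = -0.967006.
ΔN = −sin φ cos λ·ΔX − sin φ sin λ·ΔY + cos φ·ΔZ = −(-0.824363)(-0.967006)(410.8) − (-0.824363)(-0.254754)(-585.4) + (0.566061)(-144.3) = -286.22 m.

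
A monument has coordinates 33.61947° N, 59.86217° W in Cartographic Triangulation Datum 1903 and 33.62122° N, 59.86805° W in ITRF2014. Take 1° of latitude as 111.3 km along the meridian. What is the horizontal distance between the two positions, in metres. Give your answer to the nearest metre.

579 m

Δφ = 33.62122° − 33.61947° = +0.00175°; Δλ = -59.86805° − -59.86217° = -0.00588°.
ΔN = Δφ × 111300 = 194.8 m; ΔE = Δλ × 111300 × cos(33.61947°) = -0.00588 × 111300 × 0.832733 = -545.0 m.
Distance = √(ΔE² + ΔN²) = √((-545.0)² + 194.8²) = 578.7 m.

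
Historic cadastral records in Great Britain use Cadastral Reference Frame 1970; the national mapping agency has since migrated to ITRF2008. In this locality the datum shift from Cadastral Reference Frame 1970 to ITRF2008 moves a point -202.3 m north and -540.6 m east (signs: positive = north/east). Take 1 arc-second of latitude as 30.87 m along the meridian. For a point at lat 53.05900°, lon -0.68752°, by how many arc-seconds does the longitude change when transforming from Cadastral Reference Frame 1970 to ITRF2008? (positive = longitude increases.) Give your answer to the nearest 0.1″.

At latitude 53.05900°, cos φ = 0.600992.
1″ of longitude at this latitude = 30.87 × cos φ = 18.5526 m, so Δλ = -540.6 / 18.5526 = -29.139″.

Δλ = -29.1″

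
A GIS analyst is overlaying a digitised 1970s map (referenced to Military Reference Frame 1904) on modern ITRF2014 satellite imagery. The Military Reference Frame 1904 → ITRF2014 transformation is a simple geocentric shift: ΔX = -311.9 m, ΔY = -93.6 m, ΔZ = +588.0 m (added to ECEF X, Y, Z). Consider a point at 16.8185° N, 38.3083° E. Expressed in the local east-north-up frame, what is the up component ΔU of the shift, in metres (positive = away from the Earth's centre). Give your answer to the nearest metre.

The local up (radial) axis is (cos φ cos λ, cos φ sin λ, sin φ), giving ΔU = -234.275 − 55.540 + 170.132 = -119.68 m.

ΔU = -120 m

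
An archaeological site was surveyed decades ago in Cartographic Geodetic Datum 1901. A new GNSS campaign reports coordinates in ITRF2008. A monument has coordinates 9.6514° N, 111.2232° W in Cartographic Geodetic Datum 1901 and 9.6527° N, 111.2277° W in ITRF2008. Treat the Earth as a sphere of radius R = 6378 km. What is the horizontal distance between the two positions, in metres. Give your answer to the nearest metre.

515 m

Δφ = 9.6527° − 9.6514° = +0.0013°; Δλ = -111.2277° − -111.2232° = -0.0045°.
1° along a meridian = πR/180 = 111317 m.
ΔN = Δφ × 111317 = 144.7 m; ΔE = Δλ × 111317 × cos(9.6514°) = -0.0045 × 111317 × 0.985846 = -493.8 m.
Distance = √(ΔE² + ΔN²) = √((-493.8)² + 144.7²) = 514.6 m.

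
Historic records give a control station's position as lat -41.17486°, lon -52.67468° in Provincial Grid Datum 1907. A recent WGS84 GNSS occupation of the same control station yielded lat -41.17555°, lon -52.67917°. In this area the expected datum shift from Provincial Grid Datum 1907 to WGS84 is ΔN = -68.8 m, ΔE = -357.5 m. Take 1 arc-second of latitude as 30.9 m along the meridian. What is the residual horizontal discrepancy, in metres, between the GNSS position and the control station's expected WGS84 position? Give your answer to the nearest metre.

20 m

Observed coordinate differences: Δφ = -0.00069°, Δλ = -0.00449°.
Converting to metres (1° lat = 111240 m, cos φ = 0.752704): observed ΔN = -76.8 m, observed ΔE = -376.0 m.
Subtracting the expected shift leaves a residual of -76.8 − (-68.8) = -8.0 m north and -376.0 − (-357.5) = -18.5 m east.
Residual distance = √((-8.0)² + (-18.5)²) = 20.1 m.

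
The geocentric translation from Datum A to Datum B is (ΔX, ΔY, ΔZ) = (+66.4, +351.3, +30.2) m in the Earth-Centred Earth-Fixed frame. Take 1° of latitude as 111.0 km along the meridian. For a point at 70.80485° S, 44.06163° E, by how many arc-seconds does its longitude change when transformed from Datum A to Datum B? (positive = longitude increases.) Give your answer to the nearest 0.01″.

Δλ = 20.35″

sin φ = -0.944404, cos φ = 0.328787, sin λ = 0.695432, cos λ = 0.718592.
East component: ΔE = −sin λ·ΔX + cos λ·ΔY = −(0.695432)(66.4) + (0.718592)(351.3) = 206.26 m.
1° of latitude spans 111000 m; at latitude φ, 1° of longitude spans that × cos φ = 36495.3 m, so Δλ = 206.26 / 36495.3 × 3600 = 20.347″.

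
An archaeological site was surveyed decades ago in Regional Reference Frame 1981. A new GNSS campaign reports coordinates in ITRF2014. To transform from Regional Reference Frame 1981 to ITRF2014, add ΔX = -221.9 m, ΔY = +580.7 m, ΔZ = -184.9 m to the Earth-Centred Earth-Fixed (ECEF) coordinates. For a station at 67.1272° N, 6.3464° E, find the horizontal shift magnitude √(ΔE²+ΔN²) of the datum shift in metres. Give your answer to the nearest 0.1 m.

606.0 m

The local east axis at (φ, λ) is (−sin λ, cos λ, 0), so ΔE = −sin(6.3464°)·(-221.9) + cos(6.3464°)·580.7 = 601.67 m.
The local north axis is (−sin φ cos λ, −sin φ sin λ, cos φ), giving ΔN = 203.199 − 59.143 − 71.868 = 72.19 m.
Horizontal magnitude = √(ΔE² + ΔN²) = √(601.67² + 72.19²) = 605.99 m.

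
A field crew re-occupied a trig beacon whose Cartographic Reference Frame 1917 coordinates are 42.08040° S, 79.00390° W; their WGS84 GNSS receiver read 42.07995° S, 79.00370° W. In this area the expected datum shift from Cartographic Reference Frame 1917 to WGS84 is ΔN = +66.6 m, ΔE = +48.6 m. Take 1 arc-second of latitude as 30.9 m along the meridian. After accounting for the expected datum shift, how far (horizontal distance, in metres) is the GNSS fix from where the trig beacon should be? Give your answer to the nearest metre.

Observed coordinate differences: Δφ = +0.00045°, Δλ = +0.00020°.
Converting to metres (1° lat = 111240 m, cos φ = 0.742205): observed ΔN = 50.1 m, observed ΔE = 16.5 m.
Subtracting the expected shift leaves a residual of 50.1 − (66.6) = -16.5 m north and 16.5 − (48.6) = -32.1 m east.
Residual distance = √((-16.5)² + (-32.1)²) = 36.1 m.

36 m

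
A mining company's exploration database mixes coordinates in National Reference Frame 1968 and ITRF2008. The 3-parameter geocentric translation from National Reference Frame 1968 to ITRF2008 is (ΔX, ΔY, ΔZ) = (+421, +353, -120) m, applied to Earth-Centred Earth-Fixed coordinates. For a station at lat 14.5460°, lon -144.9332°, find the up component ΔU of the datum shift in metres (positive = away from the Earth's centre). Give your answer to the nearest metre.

ΔU = -560 m

At φ = 14.5460°, λ = -144.9332°: sin φ = 0.251157, cos φ = 0.967946, sin λ = -0.574531, cos λ = -0.818483.
ΔU = cos φ cos λ·ΔX + cos φ sin λ·ΔY + sin φ·ΔZ = (0.967946)(-0.818483)(421) + (0.967946)(-0.574531)(353) + (0.251157)(-120) = -559.98 m.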